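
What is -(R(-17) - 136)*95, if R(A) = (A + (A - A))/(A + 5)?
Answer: 153425/12 ≈ 12785.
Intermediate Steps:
R(A) = A/(5 + A) (R(A) = (A + 0)/(5 + A) = A/(5 + A))
-(R(-17) - 136)*95 = -(-17/(5 - 17) - 136)*95 = -(-17/(-12) - 136)*95 = -(-17*(-1/12) - 136)*95 = -(17/12 - 136)*95 = -(-1615)*95/12 = -1*(-153425/12) = 153425/12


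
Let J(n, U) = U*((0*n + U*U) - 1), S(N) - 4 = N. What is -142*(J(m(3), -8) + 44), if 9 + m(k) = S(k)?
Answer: 65320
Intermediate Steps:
S(N) = 4 + N
m(k) = -5 + k (m(k) = -9 + (4 + k) = -5 + k)
J(n, U) = U*(-1 + U**2) (J(n, U) = U*((0 + U**2) - 1) = U*(U**2 - 1) = U*(-1 + U**2))
-142*(J(m(3), -8) + 44) = -142*(((-8)**3 - 1*(-8)) + 44) = -142*((-512 + 8) + 44) = -142*(-504 + 44) = -142*(-460) = 65320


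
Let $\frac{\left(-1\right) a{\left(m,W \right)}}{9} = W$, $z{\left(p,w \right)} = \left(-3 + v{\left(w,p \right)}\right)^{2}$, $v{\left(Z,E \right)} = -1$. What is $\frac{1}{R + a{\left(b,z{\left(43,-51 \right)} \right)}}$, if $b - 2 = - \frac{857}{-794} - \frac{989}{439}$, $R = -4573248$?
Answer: $- \frac{1}{4573392} \approx -2.1866 \cdot 10^{-7}$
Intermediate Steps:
$z{\left(p,w \right)} = 16$ ($z{\left(p,w \right)} = \left(-3 - 1\right)^{2} = \left(-4\right)^{2} = 16$)
$b = \frac{288089}{348566}$ ($b = 2 - \left(- \frac{857}{794} + \frac{989}{439}\right) = 2 - \frac{409043}{348566} = \frac{288089}{348566} \approx 0.8265$)
$a{\left(m,W \right)} = - 9 W$
$\frac{1}{R + a{\left(b,z{\left(43,-51 \right)} \right)}} = \frac{1}{-4573248 - 144} = \frac{1}{-4573392} = - \frac{1}{4573392}$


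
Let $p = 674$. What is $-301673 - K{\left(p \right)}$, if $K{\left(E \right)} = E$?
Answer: $-302347$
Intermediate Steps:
$-301673 - K{\left(p \right)} = -301673 - 674 = -302347$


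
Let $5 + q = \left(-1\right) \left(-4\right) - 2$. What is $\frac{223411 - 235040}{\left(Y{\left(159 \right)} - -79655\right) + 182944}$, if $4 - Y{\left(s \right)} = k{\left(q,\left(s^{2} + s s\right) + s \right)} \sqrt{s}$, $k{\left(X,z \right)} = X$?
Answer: $- \frac{3053810287}{68960334178} + \frac{34887 \sqrt{159}}{68960334178} \approx -0.044277$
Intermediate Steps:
$q = -3$ ($q = -5 - -2 = -5 + \left(4 - 2\right) = -5 + 2 = -3$)
$Y{\left(s \right)} = 4 + 3 \sqrt{s}$ ($Y{\left(s \right)} = 4 - - 3 \sqrt{s} = 4 + 3 \sqrt{s}$)
$\frac{223411 - 235040}{\left(Y{\left(159 \right)} - -79655\right) + 182944} = \frac{223411 - 235040}{\left(\left(4 + 3 \sqrt{159}\right) - -79655\right) + 182944} = - \frac{11629}{\left(\left(4 + 3 \sqrt{159}\right) + 79655\right) + 182944} = - \frac{11629}{\left(79659 + 3 \sqrt{159}\right) + 182944} = - \frac{11629}{262603 + 3 \sqrt{159}}$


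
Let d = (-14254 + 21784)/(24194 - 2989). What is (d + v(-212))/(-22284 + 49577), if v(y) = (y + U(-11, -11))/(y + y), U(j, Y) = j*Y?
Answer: 1024475/49077835912 ≈ 2.0874e-5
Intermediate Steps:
d = 1506/4241 (d = 7530/21205 = 7530*(1/21205) = 1506/4241 ≈ 0.35510)
U(j, Y) = Y*j
v(y) = (121 + y)/(2*y) (v(y) = (y - 11*(-11))/(y + y) = (y + 121)/((2*y)) = (121 + y)*(1/(2*y)) = (121 + y)/(2*y))
(d + v(-212))/(-22284 + 49577) = (1506/4241 + (½)*(121 - 212)/(-212))/(-22284 + 49577) = (1506/4241 + (½)*(-1/212)*(-91))/27293 = (1506/4241 + 91/424)*(1/27293) = (1024475/1798184)*(1/27293) = 1024475/49077835912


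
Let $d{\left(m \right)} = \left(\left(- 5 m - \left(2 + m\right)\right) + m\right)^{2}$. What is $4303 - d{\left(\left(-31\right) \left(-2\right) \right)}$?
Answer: $-93041$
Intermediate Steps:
$d{\left(m \right)} = \left(-2 - 5 m\right)^{2}$ ($d{\left(m \right)} = \left(\left(-2 - 6 m\right) + m\right)^{2} = \left(-2 - 5 m\right)^{2}$)
$4303 - d{\left(\left(-31\right) \left(-2\right) \right)} = 4303 - \left(2 + 5 \left(\left(-31\right) \left(-2\right)\right)\right)^{2} = 4303 - \left(2 + 5 \cdot 62\right)^{2} = 4303 - \left(2 + 310\right)^{2} = 4303 - 312^{2} = 4303 - 97344 = -93041$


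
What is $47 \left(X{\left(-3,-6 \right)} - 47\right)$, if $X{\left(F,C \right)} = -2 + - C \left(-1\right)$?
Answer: $-2585$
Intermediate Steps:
$X{\left(F,C \right)} = -2 + C$
$47 \left(X{\left(-3,-6 \right)} - 47\right) = 47 \left(\left(-2 - 6\right) - 47\right) = 47 \left(-8 - 47\right) = 47 \left(-55\right) = -2585$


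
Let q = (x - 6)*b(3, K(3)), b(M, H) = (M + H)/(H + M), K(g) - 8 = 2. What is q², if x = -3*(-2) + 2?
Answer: 4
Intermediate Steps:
K(g) = 10 (K(g) = 8 + 2 = 10)
b(M, H) = 1 (b(M, H) = (H + M)/(H + M) = 1)
x = 8 (x = 6 + 2 = 8)
q = 2 (q = (8 - 6)*1 = 2*1 = 2)
q² = 2² = 4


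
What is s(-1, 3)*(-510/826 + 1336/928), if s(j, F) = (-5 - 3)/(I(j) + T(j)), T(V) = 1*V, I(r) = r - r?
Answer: 78782/11977 ≈ 6.5778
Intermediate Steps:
I(r) = 0
T(V) = V
s(j, F) = -8/j (s(j, F) = (-5 - 3)/(0 + j) = -8/j)
s(-1, 3)*(-510/826 + 1336/928) = (-8/(-1))*(-510/826 + 1336/928) = (-8*(-1))*(-510*1/826 + 1336*(1/928)) = 8*(-255/413 + 167/116) = 8*(39391/47908) = 78782/11977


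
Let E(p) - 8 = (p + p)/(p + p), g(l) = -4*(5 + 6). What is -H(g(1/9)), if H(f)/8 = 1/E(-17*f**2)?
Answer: -8/9 ≈ -0.88889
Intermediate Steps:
g(l) = -44 (g(l) = -4*11 = -44)
E(p) = 9 (E(p) = 8 + (p + p)/(p + p) = 8 + (2*p)/((2*p)) = 8 + (2*p)*(1/(2*p)) = 8 + 1 = 9)
H(f) = 8/9
-H(g(1/9)) = -1*8/9 = -8/9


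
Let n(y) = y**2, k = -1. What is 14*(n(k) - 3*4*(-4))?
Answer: 686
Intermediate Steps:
14*(n(k) - 3*4*(-4)) = 14*((-1)**2 - 3*4*(-4)) = 14*(1 - 12*(-4)) = 14*(1 + 48) = 14*49 = 686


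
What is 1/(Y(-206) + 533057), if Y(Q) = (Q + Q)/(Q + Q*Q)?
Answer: 205/109276683 ≈ 1.8760e-6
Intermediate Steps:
Y(Q) = 2*Q/(Q + Q²) (Y(Q) = (2*Q)/(Q + Q²) = 2*Q/(Q + Q²))
1/(Y(-206) + 533057) = 1/(2/(1 - 206) + 533057) = 1/(2/(-205) + 533057) = 1/(2*(-1/205) + 533057) = 1/(-2/205 + 533057) = 1/(109276683/205) = 205/109276683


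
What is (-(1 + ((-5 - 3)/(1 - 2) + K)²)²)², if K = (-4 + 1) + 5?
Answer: 104060401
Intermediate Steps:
K = 2 (K = -3 + 5 = 2)
(-(1 + ((-5 - 3)/(1 - 2) + K)²)²)² = (-(1 + ((-5 - 3)/(1 - 2) + 2)²)²)² = (-(1 + (-8/(-1) + 2)²)²)² = (-(1 + (-8*(-1) + 2)²)²)² = (-(1 + (8 + 2)²)²)² = (-(1 + 10²)²)² = (-(1 + 100)²)² = (-1*101²)² = (-1*10201)² = (-10201)² = 104060401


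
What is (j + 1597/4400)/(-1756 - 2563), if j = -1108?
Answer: 696229/2714800 ≈ 0.25646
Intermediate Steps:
(j + 1597/4400)/(-1756 - 2563) = (-1108 + 1597/4400)/(-1756 - 2563) = (-1108 + 1597*(1/4400))/(-4319) = (-1108 + 1597/4400)*(-1/4319) = -4873603/4400*(-1/4319) = 696229/2714800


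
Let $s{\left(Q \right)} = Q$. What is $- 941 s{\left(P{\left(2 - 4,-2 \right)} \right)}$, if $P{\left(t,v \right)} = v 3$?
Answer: $5646$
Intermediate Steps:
$P{\left(t,v \right)} = 3 v$
$- 941 s{\left(P{\left(2 - 4,-2 \right)} \right)} = - 941 \cdot 3 \left(-2\right) = \left(-941\right) \left(-6\right) = 5646$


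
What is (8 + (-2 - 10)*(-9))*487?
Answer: 56492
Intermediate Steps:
(8 + (-2 - 10)*(-9))*487 = (8 - 12*(-9))*487 = (8 + 108)*487 = 116*487 = 56492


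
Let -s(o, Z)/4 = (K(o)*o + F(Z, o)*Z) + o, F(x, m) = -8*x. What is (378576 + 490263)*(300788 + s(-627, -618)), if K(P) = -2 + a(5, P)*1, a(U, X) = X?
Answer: 9511468987548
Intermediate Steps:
K(P) = -2 + P (K(P) = -2 + P*1 = -2 + P)
s(o, Z) = -4*o + 32*Z**2 - 4*o*(-2 + o) (s(o, Z) = -4*(((-2 + o)*o + (-8*Z)*Z) + o) = -4*((o*(-2 + o) - 8*Z**2) + o) = -4*((-8*Z**2 + o*(-2 + o)) + o) = -4*(o - 8*Z**2 + o*(-2 + o)) = -4*o + 32*Z**2 - 4*o*(-2 + o))
(378576 + 490263)*(300788 + s(-627, -618)) = (378576 + 490263)*(300788 + (-4*(-627)**2 + 4*(-627) + 32*(-618)**2)) = 868839*(300788 + (-4*393129 - 2508 + 32*381924)) = 868839*(300788 + (-1572516 - 2508 + 12221568)) = 868839*(300788 + 10646544) = 868839*10947332 = 9511468987548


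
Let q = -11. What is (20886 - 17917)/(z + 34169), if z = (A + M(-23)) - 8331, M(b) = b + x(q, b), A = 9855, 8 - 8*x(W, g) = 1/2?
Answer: 47504/570735 ≈ 0.083233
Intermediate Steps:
x(W, g) = 15/16 (x(W, g) = 1 - ⅛/2 = 1 - ⅛*½ = 1 - 1/16 = 15/16)
M(b) = 15/16 + b (M(b) = b + 15/16 = 15/16 + b)
z = 24031/16 (z = (9855 + (15/16 - 23)) - 8331 = (9855 - 353/16) - 8331 = 157327/16 - 8331 = 24031/16 ≈ 1501.9)
(20886 - 17917)/(z + 34169) = (20886 - 17917)/(24031/16 + 34169) = 2969/(570735/16) = 2969*(16/570735) = 47504/570735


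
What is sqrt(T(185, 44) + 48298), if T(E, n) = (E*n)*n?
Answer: 9*sqrt(5018) ≈ 637.54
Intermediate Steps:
T(E, n) = E*n**2
sqrt(T(185, 44) + 48298) = sqrt(185*44**2 + 48298) = sqrt(185*1936 + 48298) = sqrt(358160 + 48298) = sqrt(406458) = 9*sqrt(5018)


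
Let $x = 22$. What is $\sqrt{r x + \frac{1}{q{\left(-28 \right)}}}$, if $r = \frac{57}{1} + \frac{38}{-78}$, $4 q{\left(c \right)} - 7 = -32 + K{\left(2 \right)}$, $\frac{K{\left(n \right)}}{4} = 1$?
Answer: $\frac{2 \sqrt{23161593}}{273} \approx 35.258$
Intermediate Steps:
$K{\left(n \right)} = 4$ ($K{\left(n \right)} = 4 \cdot 1 = 4$)
$q{\left(c \right)} = - \frac{21}{4}$ ($q{\left(c \right)} = \frac{7}{4} + \frac{-32 + 4}{4} = \frac{7}{4} + \frac{1}{4} \left(-28\right) = \frac{7}{4} - 7 = - \frac{21}{4}$)
$r = \frac{2204}{39}$ ($r = 57 \cdot 1 + 38 \left(- \frac{1}{78}\right) = 57 - \frac{19}{39} = \frac{2204}{39} \approx 56.513$)
$\sqrt{r x + \frac{1}{q{\left(-28 \right)}}} = \sqrt{\frac{2204}{39} \cdot 22 + \frac{1}{- \frac{21}{4}}} = \sqrt{\frac{48488}{39} - \frac{4}{21}} = \sqrt{\frac{339364}{273}} = \frac{2 \sqrt{23161593}}{273}$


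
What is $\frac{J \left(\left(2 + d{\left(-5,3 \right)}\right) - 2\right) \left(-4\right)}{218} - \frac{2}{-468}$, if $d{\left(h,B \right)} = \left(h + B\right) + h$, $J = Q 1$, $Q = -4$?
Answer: $- \frac{12995}{25506} \approx -0.50949$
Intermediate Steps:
$J = -4$ ($J = \left(-4\right) 1 = -4$)
$d{\left(h,B \right)} = B + 2 h$ ($d{\left(h,B \right)} = \left(B + h\right) + h = B + 2 h$)
$\frac{J \left(\left(2 + d{\left(-5,3 \right)}\right) - 2\right) \left(-4\right)}{218} - \frac{2}{-468} = \frac{- 4 \left(\left(2 + \left(3 + 2 \left(-5\right)\right)\right) - 2\right) \left(-4\right)}{218} - \frac{2}{-468} = - 4 \left(\left(2 + \left(3 - 10\right)\right) - 2\right) \left(-4\right) \frac{1}{218} - - \frac{1}{234} = - 4 \left(\left(2 - 7\right) - 2\right) \left(-4\right) \frac{1}{218} + \frac{1}{234} = - 4 \left(-5 - 2\right) \left(-4\right) \frac{1}{218} + \frac{1}{234} = \left(-4\right) \left(-7\right) \left(-4\right) \frac{1}{218} + \frac{1}{234} = 28 \left(-4\right) \frac{1}{218} + \frac{1}{234} = \left(-112\right) \frac{1}{218} + \frac{1}{234} = - \frac{56}{109} + \frac{1}{234} = - \frac{12995}{25506}$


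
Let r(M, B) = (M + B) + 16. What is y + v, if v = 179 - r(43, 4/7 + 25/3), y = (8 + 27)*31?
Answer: 25118/21 ≈ 1196.1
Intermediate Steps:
r(M, B) = 16 + B + M (r(M, B) = (B + M) + 16 = 16 + B + M)
y = 1085 (y = 35*31 = 1085)
v = 2333/21 (v = 179 - (16 + (4/7 + 25/3) + 43) = 179 - (16 + 187/21 + 43) = 179 - 1*1426/21 = 179 - 1426/21 = 2333/21 ≈ 111.10)
y + v = 1085 + 2333/21 = 25118/21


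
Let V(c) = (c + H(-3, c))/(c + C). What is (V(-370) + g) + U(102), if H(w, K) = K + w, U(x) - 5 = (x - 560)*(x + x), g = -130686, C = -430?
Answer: -179289657/800 ≈ -2.2411e+5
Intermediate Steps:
U(x) = 5 + 2*x*(-560 + x) (U(x) = 5 + (x - 560)*(x + x) = 5 + (-560 + x)*(2*x) = 5 + 2*x*(-560 + x))
V(c) = (-3 + 2*c)/(-430 + c) (V(c) = (c + (c - 3))/(c - 430) = (c + (-3 + c))/(-430 + c) = (-3 + 2*c)/(-430 + c))
(V(-370) + g) + U(102) = ((-3 + 2*(-370))/(-430 - 370) - 130686) + (5 - 1120*102 + 2*102²) = ((-3 - 740)/(-800) - 130686) + (5 - 114240 + 2*10404) = (-1/800*(-743) - 130686) + (5 - 114240 + 20808) = (743/800 - 130686) - 93427 = -104548057/800 - 93427 = -179289657/800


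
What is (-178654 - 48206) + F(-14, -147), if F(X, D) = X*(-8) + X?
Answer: -226762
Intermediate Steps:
F(X, D) = -7*X (F(X, D) = -8*X + X = -7*X)
(-178654 - 48206) + F(-14, -147) = (-178654 - 48206) - 7*(-14) = -226860 + 98 = -226762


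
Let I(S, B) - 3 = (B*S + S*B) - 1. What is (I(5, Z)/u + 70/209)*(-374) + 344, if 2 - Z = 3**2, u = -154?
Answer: 7128/133 ≈ 53.594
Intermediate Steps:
Z = -7 (Z = 2 - 1*3**2 = 2 - 1*9 = 2 - 9 = -7)
I(S, B) = 2 + 2*B*S (I(S, B) = 3 + ((B*S + S*B) - 1) = 3 + ((B*S + B*S) - 1) = 3 + (2*B*S - 1) = 3 + (-1 + 2*B*S) = 2 + 2*B*S)
(I(5, Z)/u + 70/209)*(-374) + 344 = ((2 + 2*(-7)*5)/(-154) + 70/209)*(-374) + 344 = ((2 - 70)*(-1/154) + 70*(1/209))*(-374) + 344 = (-68*(-1/154) + 70/209)*(-374) + 344 = (34/77 + 70/209)*(-374) + 344 = (1136/1463)*(-374) + 344 = -38624/133 + 344 = 7128/133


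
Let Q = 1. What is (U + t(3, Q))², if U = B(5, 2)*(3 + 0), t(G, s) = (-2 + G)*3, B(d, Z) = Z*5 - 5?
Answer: 324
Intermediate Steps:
B(d, Z) = -5 + 5*Z (B(d, Z) = 5*Z - 5 = -5 + 5*Z)
t(G, s) = -6 + 3*G
U = 15 (U = (-5 + 5*2)*(3 + 0) = (-5 + 10)*3 = 5*3 = 15)
(U + t(3, Q))² = (15 + (-6 + 3*3))² = (15 + (-6 + 9))² = (15 + 3)² = 18² = 324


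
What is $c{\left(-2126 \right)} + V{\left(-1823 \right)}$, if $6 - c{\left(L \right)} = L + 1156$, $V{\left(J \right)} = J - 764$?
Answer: $-1611$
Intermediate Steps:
$V{\left(J \right)} = -764 + J$ ($V{\left(J \right)} = J - 764 = -764 + J$)
$c{\left(L \right)} = -1150 - L$ ($c{\left(L \right)} = 6 - \left(L + 1156\right) = 6 - \left(1156 + L\right) = -1150 - L$)
$c{\left(-2126 \right)} + V{\left(-1823 \right)} = \left(-1150 - -2126\right) - 2587 = \left(-1150 + 2126\right) - 2587 = 976 - 2587 = -1611$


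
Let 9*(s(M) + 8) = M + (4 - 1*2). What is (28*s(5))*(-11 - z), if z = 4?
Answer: 9100/3 ≈ 3033.3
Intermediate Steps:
s(M) = -70/9 + M/9 (s(M) = -8 + (M + (4 - 1*2))/9 = -8 + (M + (4 - 2))/9 = -8 + (M + 2)/9 = -8 + (2 + M)/9 = -8 + (2/9 + M/9) = -70/9 + M/9)
(28*s(5))*(-11 - z) = (28*(-70/9 + (1/9)*5))*(-11 - 1*4) = (28*(-70/9 + 5/9))*(-11 - 4) = (28*(-65/9))*(-15) = -1820/9*(-15) = 9100/3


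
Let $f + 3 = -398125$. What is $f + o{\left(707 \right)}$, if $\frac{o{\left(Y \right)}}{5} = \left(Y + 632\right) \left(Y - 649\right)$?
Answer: $-9818$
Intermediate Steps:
$f = -398128$ ($f = -3 - 398125 = -398128$)
$o{\left(Y \right)} = 5 \left(-649 + Y\right) \left(632 + Y\right)$ ($o{\left(Y \right)} = 5 \left(Y + 632\right) \left(Y - 649\right) = 5 \left(632 + Y\right) \left(-649 + Y\right) = 5 \left(-649 + Y\right) \left(632 + Y\right)$)
$f + o{\left(707 \right)} = -398128 - \left(2110935 - 2499245\right) = -398128 - -388310 = -398128 + 388310 = -9818$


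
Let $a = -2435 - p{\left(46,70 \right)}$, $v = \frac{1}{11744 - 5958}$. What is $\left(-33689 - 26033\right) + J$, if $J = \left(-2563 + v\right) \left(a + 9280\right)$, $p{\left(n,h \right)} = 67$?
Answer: $- \frac{50430008859}{2893} \approx -1.7432 \cdot 10^{7}$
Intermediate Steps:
$v = \frac{1}{5786} \approx 0.00017283$
$a = -2502$ ($a = -2435 - 67 = -2502$)
$J = - \frac{50257233113}{2893}$ ($J = \left(-2563 + \frac{1}{5786}\right) \left(-2502 + 9280\right) = \left(- \frac{14829517}{5786}\right) 6778 = - \frac{50257233113}{2893} \approx -1.7372 \cdot 10^{7}$)
$\left(-33689 - 26033\right) + J = \left(-33689 - 26033\right) - \frac{50257233113}{2893} = -59722 - \frac{50257233113}{2893} = - \frac{50430008859}{2893}$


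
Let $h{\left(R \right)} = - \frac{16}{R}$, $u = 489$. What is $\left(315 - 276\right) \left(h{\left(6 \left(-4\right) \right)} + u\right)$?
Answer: $19097$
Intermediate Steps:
$\left(315 - 276\right) \left(h{\left(6 \left(-4\right) \right)} + u\right) = \left(315 - 276\right) \left(- \frac{16}{6 \left(-4\right)} + 489\right) = 39 \left(- \frac{16}{-24} + 489\right) = 39 \left(\left(-16\right) \left(- \frac{1}{24}\right) + 489\right) = 39 \left(\frac{2}{3} + 489\right) = 39 \cdot \frac{1469}{3} = 19097$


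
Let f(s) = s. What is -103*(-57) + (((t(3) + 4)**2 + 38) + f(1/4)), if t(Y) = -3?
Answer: 23641/4 ≈ 5910.3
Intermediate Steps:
-103*(-57) + (((t(3) + 4)**2 + 38) + f(1/4)) = -103*(-57) + (((-3 + 4)**2 + 38) + 1/4) = 5871 + ((1**2 + 38) + 1*(1/4)) = 5871 + ((1 + 38) + 1/4) = 5871 + (39 + 1/4) = 5871 + 157/4 = 23641/4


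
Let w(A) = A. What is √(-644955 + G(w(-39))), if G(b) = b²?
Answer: I*√643434 ≈ 802.14*I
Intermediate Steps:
√(-644955 + G(w(-39))) = √(-644955 + (-39)²) = √(-644955 + 1521) = √(-643434) = I*√643434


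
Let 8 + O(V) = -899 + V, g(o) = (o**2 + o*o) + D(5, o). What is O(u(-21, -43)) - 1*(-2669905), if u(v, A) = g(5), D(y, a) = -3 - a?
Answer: 2669040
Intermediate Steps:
g(o) = -3 - o + 2*o**2 (g(o) = (o**2 + o*o) + (-3 - o) = (o**2 + o**2) + (-3 - o) = 2*o**2 + (-3 - o) = -3 - o + 2*o**2)
u(v, A) = 42 (u(v, A) = -3 - 1*5 + 2*5**2 = -3 - 5 + 2*25 = -3 - 5 + 50 = 42)
O(V) = -907 + V (O(V) = -8 + (-899 + V) = -907 + V)
O(u(-21, -43)) - 1*(-2669905) = (-907 + 42) - 1*(-2669905) = -865 + 2669905 = 2669040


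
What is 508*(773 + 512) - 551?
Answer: 652229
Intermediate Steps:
508*(773 + 512) - 551 = 508*1285 - 551 = 652780 - 551 = 652229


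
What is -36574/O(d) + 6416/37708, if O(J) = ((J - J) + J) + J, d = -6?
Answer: 172401173/56562 ≈ 3048.0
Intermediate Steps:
O(J) = 2*J (O(J) = (0 + J) + J = J + J = 2*J)
-36574/O(d) + 6416/37708 = -36574/(2*(-6)) + 6416/37708 = -36574/(-12) + 6416*(1/37708) = -36574*(-1/12) + 1604/9427 = 18287/6 + 1604/9427 = 172401173/56562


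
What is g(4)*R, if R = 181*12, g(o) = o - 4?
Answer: 0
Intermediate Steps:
g(o) = -4 + o
R = 2172
g(4)*R = (-4 + 4)*2172 = 0*2172 = 0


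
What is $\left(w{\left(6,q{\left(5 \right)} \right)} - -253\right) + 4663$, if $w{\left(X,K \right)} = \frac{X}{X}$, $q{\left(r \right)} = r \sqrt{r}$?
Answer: $4917$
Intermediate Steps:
$q{\left(r \right)} = r^{\frac{3}{2}}$
$w{\left(X,K \right)} = 1$
$\left(w{\left(6,q{\left(5 \right)} \right)} - -253\right) + 4663 = \left(1 - -253\right) + 4663 = \left(1 + 253\right) + 4663 = 254 + 4663 = 4917$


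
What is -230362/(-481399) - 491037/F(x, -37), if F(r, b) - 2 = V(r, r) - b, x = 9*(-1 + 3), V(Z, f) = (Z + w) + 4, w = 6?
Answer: -236369286509/32253733 ≈ -7328.4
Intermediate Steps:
V(Z, f) = 10 + Z (V(Z, f) = (Z + 6) + 4 = (6 + Z) + 4 = 10 + Z)
x = 18 (x = 9*2 = 18)
F(r, b) = 12 + r - b (F(r, b) = 2 + ((10 + r) - b) = 2 + (10 + r - b) = 12 + r - b)
-230362/(-481399) - 491037/F(x, -37) = -230362/(-481399) - 491037/(12 + 18 - 1*(-37)) = -230362*(-1/481399) - 491037/(12 + 18 + 37) = 230362/481399 - 491037/67 = -236369286509/32253733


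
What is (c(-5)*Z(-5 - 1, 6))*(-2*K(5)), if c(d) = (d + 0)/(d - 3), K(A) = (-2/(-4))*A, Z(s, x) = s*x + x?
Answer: 375/4 ≈ 93.750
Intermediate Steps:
Z(s, x) = x + s*x
K(A) = A/2 (K(A) = (-2*(-¼))*A = A/2)
c(d) = d/(-3 + d)
(c(-5)*Z(-5 - 1, 6))*(-2*K(5)) = ((-5/(-3 - 5))*(6*(1 + (-5 - 1))))*(-5) = ((-5/(-8))*(6*(1 - 6)))*(-2*5/2) = ((-5*(-⅛))*(6*(-5)))*(-5) = ((5/8)*(-30))*(-5) = -75/4*(-5) = 375/4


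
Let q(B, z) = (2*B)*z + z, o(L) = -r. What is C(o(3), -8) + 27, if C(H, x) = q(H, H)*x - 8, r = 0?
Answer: 19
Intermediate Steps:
o(L) = 0 (o(L) = -1*0 = 0)
q(B, z) = z + 2*B*z (q(B, z) = 2*B*z + z = z + 2*B*z)
C(H, x) = -8 + H*x*(1 + 2*H) (C(H, x) = (H*(1 + 2*H))*x - 8 = H*x*(1 + 2*H) - 8 = -8 + H*x*(1 + 2*H))
C(o(3), -8) + 27 = (-8 + 0*(-8)*(1 + 2*0)) + 27 = (-8 + 0*(-8)*(1 + 0)) + 27 = (-8 + 0*(-8)*1) + 27 = (-8 + 0) + 27 = -8 + 27 = 19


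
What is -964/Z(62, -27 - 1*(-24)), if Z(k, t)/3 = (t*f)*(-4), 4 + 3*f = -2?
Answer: 241/18 ≈ 13.389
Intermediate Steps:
f = -2 (f = -4/3 + (⅓)*(-2) = -4/3 - ⅔ = -2)
Z(k, t) = 24*t (Z(k, t) = 3*((t*(-2))*(-4)) = 3*(-2*t*(-4)) = 3*(8*t) = 24*t)
-964/Z(62, -27 - 1*(-24)) = -964*1/(24*(-27 - 1*(-24))) = -964*1/(24*(-27 + 24)) = -964/(24*(-3)) = -964/(-72) = -964*(-1/72) = 241/18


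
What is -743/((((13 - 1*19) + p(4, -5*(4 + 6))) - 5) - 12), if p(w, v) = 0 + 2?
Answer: 743/21 ≈ 35.381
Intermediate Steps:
p(w, v) = 2
-743/((((13 - 1*19) + p(4, -5*(4 + 6))) - 5) - 12) = -743/((((13 - 1*19) + 2) - 5) - 12) = -743/((((13 - 19) + 2) - 5) - 12) = -743/(((-6 + 2) - 5) - 12) = -743/((-4 - 5) - 12) = -743/(-9 - 12) = -743/(-21) = -1/21*(-743) = 743/21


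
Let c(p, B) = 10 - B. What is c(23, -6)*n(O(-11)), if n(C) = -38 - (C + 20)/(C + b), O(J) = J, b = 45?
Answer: -10408/17 ≈ -612.24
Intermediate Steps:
n(C) = -38 - (20 + C)/(45 + C) (n(C) = -38 - (C + 20)/(C + 45) = -38 - (20 + C)/(45 + C))
c(23, -6)*n(O(-11)) = (10 - 1*(-6))*((-1730 - 39*(-11))/(45 - 11)) = (10 + 6)*((-1730 + 429)/34) = 16*((1/34)*(-1301)) = 16*(-1301/34) = -10408/17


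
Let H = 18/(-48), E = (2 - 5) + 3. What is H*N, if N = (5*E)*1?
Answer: 0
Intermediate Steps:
E = 0 (E = -3 + 3 = 0)
N = 0 (N = (5*0)*1 = 0*1 = 0)
H = -3/8 (H = 18*(-1/48) = -3/8 ≈ -0.37500)
H*N = -3/8*0 = 0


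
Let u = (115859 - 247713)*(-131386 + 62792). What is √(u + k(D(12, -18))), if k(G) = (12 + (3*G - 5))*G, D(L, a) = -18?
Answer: √9044394122 ≈ 95102.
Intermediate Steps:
u = 9044393276 (u = -131854*(-68594) = 9044393276)
k(G) = G*(7 + 3*G) (k(G) = (12 + (-5 + 3*G))*G = (7 + 3*G)*G = G*(7 + 3*G))
√(u + k(D(12, -18))) = √(9044393276 - 18*(7 + 3*(-18))) = √(9044393276 - 18*(7 - 54)) = √(9044393276 - 18*(-47)) = √(9044393276 + 846) = √9044394122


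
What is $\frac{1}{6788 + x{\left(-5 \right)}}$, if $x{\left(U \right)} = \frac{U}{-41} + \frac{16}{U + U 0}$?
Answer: $\frac{205}{1390909} \approx 0.00014739$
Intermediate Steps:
$x{\left(U \right)} = \frac{16}{U} - \frac{U}{41}$ ($x{\left(U \right)} = U \left(- \frac{1}{41}\right) + \frac{16}{U + 0} = - \frac{U}{41} + \frac{16}{U} = \frac{16}{U} - \frac{U}{41}$)
$\frac{1}{6788 + x{\left(-5 \right)}} = \frac{1}{6788 + \left(\frac{16}{-5} - - \frac{5}{41}\right)} = \frac{1}{6788 + \left(16 \left(- \frac{1}{5}\right) + \frac{5}{41}\right)} = \frac{1}{6788 + \left(- \frac{16}{5} + \frac{5}{41}\right)} = \frac{1}{6788 - \frac{631}{205}} = \frac{1}{\frac{1390909}{205}} = \frac{205}{1390909}$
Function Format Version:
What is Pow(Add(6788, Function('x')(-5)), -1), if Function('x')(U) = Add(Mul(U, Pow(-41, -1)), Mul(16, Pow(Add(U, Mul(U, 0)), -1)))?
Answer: Rational(205, 1390909) ≈ 0.00014739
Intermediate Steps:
Function('x')(U) = Add(Mul(16, Pow(U, -1)), Mul(Rational(-1, 41), U)) (Function('x')(U) = Add(Mul(U, Rational(-1, 41)), Mul(16, Pow(Add(U, 0), -1))) = Add(Mul(Rational(-1, 41), U), Mul(16, Pow(U, -1))) = Add(Mul(16, Pow(U, -1)), Mul(Rational(-1, 41), U)))
Pow(Add(6788, Function('x')(-5)), -1) = Pow(Add(6788, Add(Mul(16, Pow(-5, -1)), Mul(Rational(-1, 41), -5))), -1) = Pow(Add(6788, Add(Mul(16, Rational(-1, 5)), Rational(5, 41))), -1) = Pow(Add(6788, Add(Rational(-16, 5), Rational(5, 41))), -1) = Pow(Add(6788, Rational(-631, 205)), -1) = Pow(Rational(1390909, 205), -1) = Rational(205, 1390909)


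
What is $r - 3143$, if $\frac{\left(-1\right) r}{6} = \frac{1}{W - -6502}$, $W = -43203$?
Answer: $- \frac{115351237}{36701} \approx -3143.0$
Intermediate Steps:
$r = \frac{6}{36701}$ ($r = - \frac{6}{-43203 - -6502} = - \frac{6}{-43203 + \left(-11664 + 18166\right)} = - \frac{6}{-43203 + 6502} = - \frac{6}{-36701} = \left(-6\right) \left(- \frac{1}{36701}\right) = \frac{6}{36701} \approx 0.00016348$)
$r - 3143 = \frac{6}{36701} - 3143 = - \frac{115351237}{36701}$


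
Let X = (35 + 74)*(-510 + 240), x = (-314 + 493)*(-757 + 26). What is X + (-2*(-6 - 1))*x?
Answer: -1861316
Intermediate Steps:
x = -130849 (x = 179*(-731) = -130849)
X = -29430 (X = 109*(-270) = -29430)
X + (-2*(-6 - 1))*x = -29430 - 2*(-6 - 1)*(-130849) = -29430 - 2*(-7)*(-130849) = -29430 + 14*(-130849) = -29430 - 1831886 = -1861316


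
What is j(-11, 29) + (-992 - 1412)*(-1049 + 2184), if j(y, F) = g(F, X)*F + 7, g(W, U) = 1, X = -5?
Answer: -2728504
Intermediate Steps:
j(y, F) = 7 + F (j(y, F) = 1*F + 7 = F + 7 = 7 + F)
j(-11, 29) + (-992 - 1412)*(-1049 + 2184) = (7 + 29) + (-992 - 1412)*(-1049 + 2184) = 36 - 2404*1135 = 36 - 2728540 = -2728504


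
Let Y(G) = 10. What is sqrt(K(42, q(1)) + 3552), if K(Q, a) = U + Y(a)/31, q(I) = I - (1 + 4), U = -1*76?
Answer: 3*sqrt(371194)/31 ≈ 58.960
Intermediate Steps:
U = -76
q(I) = -5 + I (q(I) = I - 1*5 = I - 5 = -5 + I)
K(Q, a) = -2346/31 (K(Q, a) = -76 + 10/31 = -2346/31)
sqrt(K(42, q(1)) + 3552) = sqrt(-2346/31 + 3552) = sqrt(107766/31) = 3*sqrt(371194)/31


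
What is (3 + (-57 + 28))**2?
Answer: 676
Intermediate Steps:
(3 + (-57 + 28))**2 = (3 - 29)**2 = (-26)**2 = 676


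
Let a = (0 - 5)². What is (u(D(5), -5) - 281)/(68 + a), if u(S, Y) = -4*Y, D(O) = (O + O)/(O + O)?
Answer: -87/31 ≈ -2.8064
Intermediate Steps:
D(O) = 1 (D(O) = (2*O)/((2*O)) = (2*O)*(1/(2*O)) = 1)
a = 25 (a = (-5)² = 25)
(u(D(5), -5) - 281)/(68 + a) = (-4*(-5) - 281)/(68 + 25) = (20 - 281)/93 = -261*1/93 = -87/31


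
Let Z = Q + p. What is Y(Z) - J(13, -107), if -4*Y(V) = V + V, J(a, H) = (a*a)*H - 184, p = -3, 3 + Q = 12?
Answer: 18264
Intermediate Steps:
Q = 9 (Q = -3 + 12 = 9)
J(a, H) = -184 + H*a**2 (J(a, H) = a**2*H - 184 = H*a**2 - 184 = -184 + H*a**2)
Z = 6 (Z = 9 - 3 = 6)
Y(V) = -V/2 (Y(V) = -(V + V)/4 = -V/2)
Y(Z) - J(13, -107) = -1/2*6 - (-184 - 107*13**2) = -3 - (-184 - 107*169) = -3 - (-184 - 18083) = -3 - 1*(-18267) = -3 + 18267 = 18264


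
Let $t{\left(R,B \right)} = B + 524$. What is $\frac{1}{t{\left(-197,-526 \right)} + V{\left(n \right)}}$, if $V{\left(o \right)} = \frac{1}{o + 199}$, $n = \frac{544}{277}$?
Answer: $- \frac{55667}{111057} \approx -0.50125$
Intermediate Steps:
$n = \frac{544}{277}$ ($n = 544 \cdot \frac{1}{277} = \frac{544}{277} \approx 1.9639$)
$V{\left(o \right)} = \frac{1}{199 + o}$
$t{\left(R,B \right)} = 524 + B$
$\frac{1}{t{\left(-197,-526 \right)} + V{\left(n \right)}} = \frac{1}{\left(524 - 526\right) + \frac{1}{199 + \frac{544}{277}}} = \frac{1}{-2 + \frac{1}{\frac{55667}{277}}} = \frac{1}{-2 + \frac{277}{55667}} = \frac{1}{- \frac{111057}{55667}} = - \frac{55667}{111057}$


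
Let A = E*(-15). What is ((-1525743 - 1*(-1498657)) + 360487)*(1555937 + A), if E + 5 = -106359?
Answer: 1050678911197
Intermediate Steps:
E = -106364 (E = -5 - 106359 = -106364)
A = 1595460 (A = -106364*(-15) = 1595460)
((-1525743 - 1*(-1498657)) + 360487)*(1555937 + A) = ((-1525743 - 1*(-1498657)) + 360487)*(1555937 + 1595460) = ((-1525743 + 1498657) + 360487)*3151397 = (-27086 + 360487)*3151397 = 333401*3151397 = 1050678911197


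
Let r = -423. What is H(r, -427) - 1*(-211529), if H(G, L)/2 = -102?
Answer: 211325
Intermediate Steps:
H(G, L) = -204 (H(G, L) = 2*(-102) = -204)
H(r, -427) - 1*(-211529) = -204 - 1*(-211529) = -204 + 211529 = 211325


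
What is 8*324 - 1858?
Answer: 734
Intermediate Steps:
8*324 - 1858 = 2592 - 1858 = 734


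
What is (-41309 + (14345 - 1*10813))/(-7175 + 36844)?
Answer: -37777/29669 ≈ -1.2733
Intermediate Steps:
(-41309 + (14345 - 1*10813))/(-7175 + 36844) = (-41309 + (14345 - 10813))/29669 = (-41309 + 3532)*(1/29669) = -37777*1/29669 = -37777/29669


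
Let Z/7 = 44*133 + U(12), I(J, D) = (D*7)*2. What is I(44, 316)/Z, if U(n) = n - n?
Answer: 158/1463 ≈ 0.10800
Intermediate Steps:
U(n) = 0
I(J, D) = 14*D (I(J, D) = (7*D)*2 = 14*D)
Z = 40964 (Z = 7*(44*133 + 0) = 7*(5852 + 0) = 7*5852 = 40964)
I(44, 316)/Z = (14*316)/40964 = 4424*(1/40964) = 158/1463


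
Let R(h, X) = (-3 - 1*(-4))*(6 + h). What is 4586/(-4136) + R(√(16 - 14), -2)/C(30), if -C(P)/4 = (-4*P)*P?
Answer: -1375283/1240800 + √2/14400 ≈ -1.1083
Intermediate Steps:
C(P) = 16*P² (C(P) = -4*(-4*P)*P = -(-16)*P² = 16*P²)
R(h, X) = 6 + h (R(h, X) = (-3 + 4)*(6 + h) = 1*(6 + h) = 6 + h)
4586/(-4136) + R(√(16 - 14), -2)/C(30) = 4586/(-4136) + (6 + √(16 - 14))/((16*30²)) = 4586*(-1/4136) + (6 + √2)/((16*900)) = -2293/2068 + (6 + √2)/14400 = -2293/2068 + (6 + √2)*(1/14400) = -2293/2068 + (1/2400 + √2/14400) = -1375283/1240800 + √2/14400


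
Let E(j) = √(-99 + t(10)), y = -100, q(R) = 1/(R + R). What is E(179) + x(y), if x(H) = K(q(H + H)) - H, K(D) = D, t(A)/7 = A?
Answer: 39999/400 + I*√29 ≈ 99.998 + 5.3852*I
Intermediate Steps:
t(A) = 7*A
q(R) = 1/(2*R)
x(H) = -H + 1/(4*H) (x(H) = 1/(2*(H + H)) - H = 1/(2*((2*H))) - H = (1/(2*H))/2 - H = 1/(4*H) - H = -H + 1/(4*H))
E(j) = I*√29 (E(j) = √(-99 + 7*10) = √(-99 + 70) = √(-29) = I*√29)
E(179) + x(y) = I*√29 + (-1*(-100) + (¼)/(-100)) = I*√29 + (100 + (¼)*(-1/100)) = I*√29 + (100 - 1/400) = I*√29 + 39999/400 = 39999/400 + I*√29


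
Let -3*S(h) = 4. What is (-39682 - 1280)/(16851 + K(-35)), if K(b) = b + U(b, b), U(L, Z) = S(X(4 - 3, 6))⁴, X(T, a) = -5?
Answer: -1658961/681176 ≈ -2.4354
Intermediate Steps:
S(h) = -4/3 (S(h) = -⅓*4 = -4/3)
U(L, Z) = 256/81 (U(L, Z) = (-4/3)⁴ = 256/81)
K(b) = 256/81 + b (K(b) = b + 256/81 = 256/81 + b)
(-39682 - 1280)/(16851 + K(-35)) = (-39682 - 1280)/(16851 + (256/81 - 35)) = -40962/(16851 - 2579/81) = -40962/1362352/81 = -40962*81/1362352 = -1658961/681176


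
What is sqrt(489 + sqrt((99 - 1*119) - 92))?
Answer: sqrt(489 + 4*I*sqrt(7)) ≈ 22.115 + 0.2393*I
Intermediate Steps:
sqrt(489 + sqrt((99 - 1*119) - 92)) = sqrt(489 + sqrt((99 - 119) - 92)) = sqrt(489 + sqrt(-20 - 92)) = sqrt(489 + sqrt(-112)) = sqrt(489 + 4*I*sqrt(7))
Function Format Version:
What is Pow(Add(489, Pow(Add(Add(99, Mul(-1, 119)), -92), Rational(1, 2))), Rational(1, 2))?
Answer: Pow(Add(489, Mul(4, I, Pow(7, Rational(1, 2)))), Rational(1, 2)) ≈ Add(22.115, Mul(0.2393, I))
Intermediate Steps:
Pow(Add(489, Pow(Add(Add(99, Mul(-1, 119)), -92), Rational(1, 2))), Rational(1, 2)) = Pow(Add(489, Pow(Add(Add(99, -119), -92), Rational(1, 2))), Rational(1, 2)) = Pow(Add(489, Pow(Add(-20, -92), Rational(1, 2))), Rational(1, 2)) = Pow(Add(489, Pow(-112, Rational(1, 2))), Rational(1, 2)) = Pow(Add(489, Mul(4, I, Pow(7, Rational(1, 2)))), Rational(1, 2))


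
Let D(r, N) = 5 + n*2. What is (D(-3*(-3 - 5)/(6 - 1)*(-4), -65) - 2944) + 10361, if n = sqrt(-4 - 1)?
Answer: 7422 + 2*I*sqrt(5) ≈ 7422.0 + 4.4721*I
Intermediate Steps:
n = I*sqrt(5) (n = sqrt(-5) = I*sqrt(5) ≈ 2.2361*I)
D(r, N) = 5 + 2*I*sqrt(5) (D(r, N) = 5 + (I*sqrt(5))*2 = 5 + 2*I*sqrt(5))
(D(-3*(-3 - 5)/(6 - 1)*(-4), -65) - 2944) + 10361 = ((5 + 2*I*sqrt(5)) - 2944) + 10361 = (-2939 + 2*I*sqrt(5)) + 10361 = 7422 + 2*I*sqrt(5)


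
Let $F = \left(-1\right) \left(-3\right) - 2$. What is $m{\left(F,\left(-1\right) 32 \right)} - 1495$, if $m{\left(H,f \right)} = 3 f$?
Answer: $-1591$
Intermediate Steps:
$F = 1$ ($F = 3 - 2 = 1$)
$m{\left(F,\left(-1\right) 32 \right)} - 1495 = 3 \left(\left(-1\right) 32\right) - 1495 = 3 \left(-32\right) - 1495 = -96 - 1495 = -1591$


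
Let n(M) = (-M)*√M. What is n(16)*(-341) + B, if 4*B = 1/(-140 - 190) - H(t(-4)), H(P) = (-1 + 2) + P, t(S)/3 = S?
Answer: 28811309/1320 ≈ 21827.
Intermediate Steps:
t(S) = 3*S
H(P) = 1 + P
B = 3629/1320 (B = (1/(-140 - 190) - (1 + 3*(-4)))/4 = (1/(-330) - (1 - 12))/4 = (-1/330 - 1*(-11))/4 = (-1/330 + 11)/4 = (¼)*(3629/330) = 3629/1320 ≈ 2.7492)
n(M) = -M^(3/2)
n(16)*(-341) + B = -16^(3/2)*(-341) + 3629/1320 = -1*64*(-341) + 3629/1320 = -64*(-341) + 3629/1320 = 21824 + 3629/1320 = 28811309/1320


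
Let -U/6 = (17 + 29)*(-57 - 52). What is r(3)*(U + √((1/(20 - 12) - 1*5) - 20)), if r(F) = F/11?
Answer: 90252/11 + 3*I*√398/44 ≈ 8204.7 + 1.3602*I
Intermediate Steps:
r(F) = F/11 (r(F) = F*(1/11) = F/11)
U = 30084 (U = -6*(17 + 29)*(-57 - 52) = -276*(-109) = -6*(-5014) = 30084)
r(3)*(U + √((1/(20 - 12) - 1*5) - 20)) = ((1/11)*3)*(30084 + √((1/(20 - 12) - 1*5) - 20)) = 3*(30084 + √((1/8 - 5) - 20))/11 = 3*(30084 + √((⅛ - 5) - 20))/11 = 3*(30084 + √(-39/8 - 20))/11 = 3*(30084 + √(-199/8))/11 = 3*(30084 + I*√398/4)/11 = 90252/11 + 3*I*√398/44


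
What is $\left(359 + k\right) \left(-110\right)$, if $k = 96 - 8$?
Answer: $-49170$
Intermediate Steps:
$k = 88$ ($k = 96 - 8 = 88$)
$\left(359 + k\right) \left(-110\right) = \left(359 + 88\right) \left(-110\right) = 447 \left(-110\right) = -49170$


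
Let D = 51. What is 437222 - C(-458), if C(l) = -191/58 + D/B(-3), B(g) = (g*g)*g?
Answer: 228232589/522 ≈ 4.3723e+5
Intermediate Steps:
B(g) = g³ (B(g) = g²*g = g³)
C(l) = -2705/522 (C(l) = -191/58 + 51/((-3)³) = -191*1/58 + 51/(-27) = -191/58 + 51*(-1/27) = -191/58 - 17/9 = -2705/522)
437222 - C(-458) = 437222 - 1*(-2705/522) = 437222 + 2705/522 = 228232589/522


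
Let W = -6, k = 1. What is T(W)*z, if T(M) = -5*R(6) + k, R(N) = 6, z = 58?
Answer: -1682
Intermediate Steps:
T(M) = -29 (T(M) = -5*6 + 1 = -30 + 1 = -29)
T(W)*z = -29*58 = -1682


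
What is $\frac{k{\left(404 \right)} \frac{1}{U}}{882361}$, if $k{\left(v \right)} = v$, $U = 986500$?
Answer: $\frac{101}{217612281625} \approx 4.6413 \cdot 10^{-10}$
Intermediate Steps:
$\frac{k{\left(404 \right)} \frac{1}{U}}{882361} = \frac{404 \cdot \frac{1}{986500}}{882361} = 404 \cdot \frac{1}{986500} \cdot \frac{1}{882361} = \frac{101}{246625} \cdot \frac{1}{882361} = \frac{101}{217612281625}$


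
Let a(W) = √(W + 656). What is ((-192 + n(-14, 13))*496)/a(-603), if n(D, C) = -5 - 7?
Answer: -101184*√53/53 ≈ -13899.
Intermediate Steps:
n(D, C) = -12
a(W) = √(656 + W)
((-192 + n(-14, 13))*496)/a(-603) = ((-192 - 12)*496)/(√(656 - 603)) = (-204*496)/(√53) = -101184*√53/53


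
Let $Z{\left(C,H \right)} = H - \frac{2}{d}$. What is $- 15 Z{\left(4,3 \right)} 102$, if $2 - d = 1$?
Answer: $-1530$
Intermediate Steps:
$d = 1$ ($d = 2 - 1 = 1$)
$Z{\left(C,H \right)} = -2 + H$ ($Z{\left(C,H \right)} = H - \frac{2}{1} = H - 2 = -2 + H$)
$- 15 Z{\left(4,3 \right)} 102 = - 15 \left(-2 + 3\right) 102 = \left(-15\right) 1 \cdot 102 = \left(-15\right) 102 = -1530$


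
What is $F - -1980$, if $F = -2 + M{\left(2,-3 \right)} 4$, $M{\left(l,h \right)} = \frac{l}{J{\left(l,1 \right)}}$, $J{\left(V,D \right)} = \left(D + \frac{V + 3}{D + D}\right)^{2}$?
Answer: $\frac{96954}{49} \approx 1978.7$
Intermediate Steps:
$J{\left(V,D \right)} = \left(D + \frac{3 + V}{2 D}\right)^{2}$
$M{\left(l,h \right)} = \frac{4 l}{\left(5 + l\right)^{2}}$ ($M{\left(l,h \right)} = \frac{l}{\frac{1}{4} \cdot 1^{-2} \left(3 + l + 2 \cdot 1^{2}\right)^{2}} = \frac{l}{\frac{1}{4} \cdot 1 \left(3 + l + 2 \cdot 1\right)^{2}} = \frac{l}{\frac{1}{4} \cdot 1 \left(3 + l + 2\right)^{2}} = \frac{l}{\frac{1}{4} \cdot 1 \left(5 + l\right)^{2}} = \frac{l}{\frac{1}{4} \left(5 + l\right)^{2}} = l \frac{4}{\left(5 + l\right)^{2}} = \frac{4 l}{\left(5 + l\right)^{2}}$)
$F = - \frac{66}{49}$ ($F = -2 + 4 \cdot 2 \frac{1}{\left(5 + 2\right)^{2}} \cdot 4 = -2 + 4 \cdot 2 \cdot \frac{1}{49} \cdot 4 = -2 + \frac{8}{49} \cdot 4 = -2 + \frac{32}{49} = - \frac{66}{49} \approx -1.3469$)
$F - -1980 = - \frac{66}{49} - -1980 = - \frac{66}{49} + 1980 = \frac{96954}{49}$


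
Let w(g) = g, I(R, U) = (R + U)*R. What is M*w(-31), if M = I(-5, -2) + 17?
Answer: -1612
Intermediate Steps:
I(R, U) = R*(R + U)
M = 52 (M = -5*(-5 - 2) + 17 = -5*(-7) + 17 = 35 + 17 = 52)
M*w(-31) = 52*(-31) = -1612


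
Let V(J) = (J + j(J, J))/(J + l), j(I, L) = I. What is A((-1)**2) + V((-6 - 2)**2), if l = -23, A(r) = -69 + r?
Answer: -2660/41 ≈ -64.878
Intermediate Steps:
V(J) = 2*J/(-23 + J) (V(J) = (J + J)/(J - 23) = (2*J)/(-23 + J) = 2*J/(-23 + J))
A((-1)**2) + V((-6 - 2)**2) = (-69 + (-1)**2) + 2*(-6 - 2)**2/(-23 + (-6 - 2)**2) = (-69 + 1) + 2*(-8)**2/(-23 + (-8)**2) = -68 + 2*64/(-23 + 64) = -68 + 2*64/41 = -68 + 2*64*(1/41) = -68 + 128/41 = -2660/41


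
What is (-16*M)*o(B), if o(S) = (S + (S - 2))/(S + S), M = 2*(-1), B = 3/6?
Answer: -32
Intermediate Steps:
B = ½ (B = 3*(⅙) = ½ ≈ 0.50000)
M = -2
o(S) = (-2 + 2*S)/(2*S) (o(S) = (S + (-2 + S))/((2*S)) = (-2 + 2*S)*(1/(2*S)) = (-2 + 2*S)/(2*S))
(-16*M)*o(B) = (-16*(-2))*((-1 + ½)/(½)) = 32*(2*(-½)) = 32*(-1) = -32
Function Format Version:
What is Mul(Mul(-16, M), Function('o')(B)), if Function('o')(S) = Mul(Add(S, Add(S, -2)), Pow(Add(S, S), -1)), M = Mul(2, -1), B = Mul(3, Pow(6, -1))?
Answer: -32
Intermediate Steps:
B = Rational(1, 2) (B = Mul(3, Rational(1, 6)) = Rational(1, 2) ≈ 0.50000)
M = -2
Function('o')(S) = Mul(Rational(1, 2), Pow(S, -1), Add(-2, Mul(2, S))) (Function('o')(S) = Mul(Add(S, Add(-2, S)), Pow(Mul(2, S), -1)) = Mul(Add(-2, Mul(2, S)), Mul(Rational(1, 2), Pow(S, -1))) = Mul(Rational(1, 2), Pow(S, -1), Add(-2, Mul(2, S))))
Mul(Mul(-16, M), Function('o')(B)) = Mul(Mul(-16, -2), Mul(Pow(Rational(1, 2), -1), Add(-1, Rational(1, 2)))) = Mul(32, Mul(2, Rational(-1, 2))) = Mul(32, -1) = -32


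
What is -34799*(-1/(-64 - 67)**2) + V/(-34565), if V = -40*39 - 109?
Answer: 1231469144/593169965 ≈ 2.0761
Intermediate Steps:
V = -1669 (V = -1560 - 109 = -1669)
-34799*(-1/(-64 - 67)**2) + V/(-34565) = -34799*(-1/(-64 - 67)**2) - 1669/(-34565) = -34799/((-1*(-131)**2)) - 1669*(-1/34565) = -34799/((-1*17161)) + 1669/34565 = -34799/(-17161) + 1669/34565 = -34799*(-1/17161) + 1669/34565 = 34799/17161 + 1669/34565 = 1231469144/593169965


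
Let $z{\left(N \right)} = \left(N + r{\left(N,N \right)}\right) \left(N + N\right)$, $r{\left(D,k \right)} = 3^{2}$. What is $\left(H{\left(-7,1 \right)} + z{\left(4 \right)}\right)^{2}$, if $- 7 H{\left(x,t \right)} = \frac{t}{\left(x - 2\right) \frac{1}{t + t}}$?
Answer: $\frac{42954916}{3969} \approx 10823.0$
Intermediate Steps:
$r{\left(D,k \right)} = 9$
$H{\left(x,t \right)} = - \frac{2 t^{2}}{7 \left(-2 + x\right)}$ ($H{\left(x,t \right)} = - \frac{t \frac{1}{\left(x - 2\right) \frac{1}{t + t}}}{7} = - \frac{t \frac{1}{\left(-2 + x\right) \frac{1}{2 t}}}{7} = - \frac{t \frac{1}{\frac{1}{2} \frac{1}{t} \left(-2 + x\right)}}{7} = - \frac{t \frac{2 t}{-2 + x}}{7} = - \frac{2 t^{2} \frac{1}{-2 + x}}{7} = - \frac{2 t^{2}}{7 \left(-2 + x\right)}$)
$z{\left(N \right)} = 2 N \left(9 + N\right)$ ($z{\left(N \right)} = \left(N + 9\right) \left(N + N\right) = \left(9 + N\right) 2 N = 2 N \left(9 + N\right)$)
$\left(H{\left(-7,1 \right)} + z{\left(4 \right)}\right)^{2} = \left(- \frac{2 \cdot 1^{2}}{-14 + 7 \left(-7\right)} + 2 \cdot 4 \left(9 + 4\right)\right)^{2} = \left(\left(-2\right) 1 \frac{1}{-14 - 49} + 2 \cdot 4 \cdot 13\right)^{2} = \left(\left(-2\right) 1 \frac{1}{-63} + 104\right)^{2} = \left(\left(-2\right) 1 \left(- \frac{1}{63}\right) + 104\right)^{2} = \left(\frac{2}{63} + 104\right)^{2} = \left(\frac{6554}{63}\right)^{2} = \frac{42954916}{3969}$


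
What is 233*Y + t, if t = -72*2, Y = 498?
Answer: 115890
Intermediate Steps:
t = -144 (t = -1*144 = -144)
233*Y + t = 233*498 - 144 = 116034 - 144 = 115890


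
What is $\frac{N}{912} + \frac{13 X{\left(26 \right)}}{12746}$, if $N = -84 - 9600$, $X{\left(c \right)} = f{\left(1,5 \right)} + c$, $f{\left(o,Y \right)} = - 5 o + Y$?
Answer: $- \frac{5130167}{484348} \approx -10.592$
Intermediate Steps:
$f{\left(o,Y \right)} = Y - 5 o$
$X{\left(c \right)} = c$ ($X{\left(c \right)} = \left(5 - 5\right) + c = 0 + c = c$)
$N = -9684$ ($N = -84 - 9600 = -9684$)
$\frac{N}{912} + \frac{13 X{\left(26 \right)}}{12746} = - \frac{9684}{912} + \frac{13 \cdot 26}{12746} = \left(-9684\right) \frac{1}{912} + 338 \cdot \frac{1}{12746} = - \frac{807}{76} + \frac{169}{6373} = - \frac{5130167}{484348}$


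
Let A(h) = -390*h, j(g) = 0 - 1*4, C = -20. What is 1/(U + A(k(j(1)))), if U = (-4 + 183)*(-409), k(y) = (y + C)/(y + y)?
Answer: -1/74381 ≈ -1.3444e-5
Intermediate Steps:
j(g) = -4 (j(g) = 0 - 4 = -4)
k(y) = (-20 + y)/(2*y) (k(y) = (y - 20)/(y + y) = (-20 + y)/((2*y)) = (-20 + y)*(1/(2*y)) = (-20 + y)/(2*y))
U = -73211 (U = 179*(-409) = -73211)
1/(U + A(k(j(1)))) = 1/(-73211 - 195*(-20 - 4)/(-4)) = 1/(-73211 - 195*(-1)*(-24)/4) = 1/(-73211 - 390*3) = 1/(-73211 - 1170) = 1/(-74381) = -1/74381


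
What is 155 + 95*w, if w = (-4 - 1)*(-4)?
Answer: 2055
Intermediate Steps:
w = 20 (w = -5*(-4) = 20)
155 + 95*w = 155 + 95*20 = 155 + 1900 = 2055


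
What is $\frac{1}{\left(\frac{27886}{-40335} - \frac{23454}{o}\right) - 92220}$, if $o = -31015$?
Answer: $- \frac{50039601}{4614648758908} \approx -1.0844 \cdot 10^{-5}$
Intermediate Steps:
$\frac{1}{\left(\frac{27886}{-40335} - \frac{23454}{o}\right) - 92220} = \frac{1}{\left(\frac{27886}{-40335} - \frac{23454}{-31015}\right) - 92220} = \frac{1}{\left(27886 \left(- \frac{1}{40335}\right) - - \frac{23454}{31015}\right) - 92220} = \frac{1}{\left(- \frac{27886}{40335} + \frac{23454}{31015}\right) - 92220} = \frac{1}{\frac{3245312}{50039601} - 92220} = \frac{1}{- \frac{4614648758908}{50039601}} = - \frac{50039601}{4614648758908}$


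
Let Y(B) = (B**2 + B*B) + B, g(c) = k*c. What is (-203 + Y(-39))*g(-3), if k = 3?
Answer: -25200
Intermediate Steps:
g(c) = 3*c
Y(B) = B + 2*B**2 (Y(B) = (B**2 + B**2) + B = 2*B**2 + B = B + 2*B**2)
(-203 + Y(-39))*g(-3) = (-203 - 39*(1 + 2*(-39)))*(3*(-3)) = (-203 - 39*(1 - 78))*(-9) = (-203 - 39*(-77))*(-9) = (-203 + 3003)*(-9) = 2800*(-9) = -25200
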